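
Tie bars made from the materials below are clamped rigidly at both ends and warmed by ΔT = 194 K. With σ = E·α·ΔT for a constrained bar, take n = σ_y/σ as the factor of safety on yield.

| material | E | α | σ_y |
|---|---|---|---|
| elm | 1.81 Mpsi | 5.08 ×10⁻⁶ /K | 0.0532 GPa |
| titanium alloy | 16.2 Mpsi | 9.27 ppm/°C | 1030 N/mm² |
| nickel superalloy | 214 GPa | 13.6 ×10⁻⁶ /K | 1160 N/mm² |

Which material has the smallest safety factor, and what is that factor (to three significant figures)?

Converting E to GPa, α to ×10⁻⁶/K, σ_y to MPa, then σ and n for each:
  elm: E = 12.48, α = 5.08, σ_y = 53.20 → σ = 12.3 MPa, n = 4.33
  titanium alloy: E = 111.7, α = 9.27, σ_y = 1030 → σ = 201 MPa, n = 5.13
  nickel superalloy: E = 214.0, α = 13.6, σ_y = 1160 → σ = 565 MPa, n = 2.05
Nickel superalloy has the lowest safety factor, n = 2.05.

nickel superalloy, n = 2.05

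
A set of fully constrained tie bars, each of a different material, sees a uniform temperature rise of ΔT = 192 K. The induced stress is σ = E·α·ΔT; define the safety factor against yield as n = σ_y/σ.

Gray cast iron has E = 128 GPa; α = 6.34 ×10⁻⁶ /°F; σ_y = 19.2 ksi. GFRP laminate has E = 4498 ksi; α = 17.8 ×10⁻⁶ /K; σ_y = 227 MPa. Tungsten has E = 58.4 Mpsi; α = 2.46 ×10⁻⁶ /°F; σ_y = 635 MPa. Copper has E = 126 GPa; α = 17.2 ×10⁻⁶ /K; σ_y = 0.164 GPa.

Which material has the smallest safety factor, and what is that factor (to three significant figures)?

copper, n = 0.394

Converting E to GPa, α to ×10⁻⁶/K, σ_y to MPa, then σ and n for each:
  gray cast iron: E = 128.0, α = 11.4, σ_y = 132.4 → σ = 280 MPa, n = 0.472
  GFRP laminate: E = 31.01, α = 17.8, σ_y = 227.0 → σ = 106 MPa, n = 2.14
  tungsten: E = 402.7, α = 4.43, σ_y = 635.0 → σ = 342 MPa, n = 1.85
  copper: E = 126.0, α = 17.2, σ_y = 164.0 → σ = 416 MPa, n = 0.394
Copper has the lowest safety factor, n = 0.394.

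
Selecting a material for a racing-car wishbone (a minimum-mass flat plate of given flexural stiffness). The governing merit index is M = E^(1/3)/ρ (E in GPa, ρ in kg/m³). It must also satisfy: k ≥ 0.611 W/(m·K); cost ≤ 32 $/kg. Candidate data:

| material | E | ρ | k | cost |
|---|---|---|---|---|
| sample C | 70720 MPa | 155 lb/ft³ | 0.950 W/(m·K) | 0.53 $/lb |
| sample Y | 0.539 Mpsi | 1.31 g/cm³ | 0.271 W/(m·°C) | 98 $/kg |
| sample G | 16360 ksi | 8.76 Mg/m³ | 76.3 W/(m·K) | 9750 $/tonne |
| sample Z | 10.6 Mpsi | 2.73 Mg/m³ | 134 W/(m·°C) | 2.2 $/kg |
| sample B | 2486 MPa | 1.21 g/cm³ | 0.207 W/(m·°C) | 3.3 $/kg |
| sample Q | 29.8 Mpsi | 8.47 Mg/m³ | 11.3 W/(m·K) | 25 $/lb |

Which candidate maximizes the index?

Screen on constraints: k ≥ 0.611 W/(m·K); cost ≤ 32 $/kg. Survivors: sample C, sample G, sample Z.
After converting to SI:
  sample C: E = 70.72 GPa, ρ = 2483 kg/m³
  sample G: E = 112.8 GPa, ρ = 8760 kg/m³
  sample Z: E = 73.08 GPa, ρ = 2730 kg/m³
  sample C: M = 1.67×10⁻³
  sample Z: M = 1.53×10⁻³
  sample G: M = 0.552×10⁻³
Sample C ranks first.

sample C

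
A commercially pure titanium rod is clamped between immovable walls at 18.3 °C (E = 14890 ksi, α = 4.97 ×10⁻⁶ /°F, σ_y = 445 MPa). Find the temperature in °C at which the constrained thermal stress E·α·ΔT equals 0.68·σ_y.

348 °C

E = 14890 ksi = 102.7 GPa.
α = 4.97×10⁻⁶/°F × 9/5 = 8.95×10⁻⁶/K.
E·α·ΔT = 302.6 MPa ⇒ ΔT = 302.6 / (102.7×10³ × 8.95×10⁻⁶) = 329.5 K.
T = 18.3 + 329.5 = 347.8 °C.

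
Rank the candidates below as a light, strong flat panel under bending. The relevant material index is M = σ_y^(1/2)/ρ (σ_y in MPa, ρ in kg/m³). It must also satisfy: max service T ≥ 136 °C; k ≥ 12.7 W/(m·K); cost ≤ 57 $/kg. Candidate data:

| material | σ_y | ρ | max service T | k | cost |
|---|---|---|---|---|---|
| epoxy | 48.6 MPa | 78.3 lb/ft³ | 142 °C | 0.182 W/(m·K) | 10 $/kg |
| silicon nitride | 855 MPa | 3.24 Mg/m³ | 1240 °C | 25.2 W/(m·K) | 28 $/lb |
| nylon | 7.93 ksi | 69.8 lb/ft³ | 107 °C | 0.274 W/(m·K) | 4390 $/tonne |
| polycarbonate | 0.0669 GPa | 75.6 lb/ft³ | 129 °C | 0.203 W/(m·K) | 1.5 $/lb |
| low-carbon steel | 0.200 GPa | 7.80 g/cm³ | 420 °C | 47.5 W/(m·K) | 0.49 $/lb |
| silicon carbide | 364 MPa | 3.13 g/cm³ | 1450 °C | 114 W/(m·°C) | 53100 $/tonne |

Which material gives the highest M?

Screen on constraints: max service T ≥ 136 °C; k ≥ 12.7 W/(m·K); cost ≤ 57 $/kg. Survivors: low-carbon steel, silicon carbide.
After converting to SI:
  low-carbon steel: σ_y = 200.0 MPa, ρ = 7800 kg/m³
  silicon carbide: σ_y = 364.0 MPa, ρ = 3130 kg/m³
  silicon carbide: M = 6.10×10⁻³
  low-carbon steel: M = 1.81×10⁻³
The maximum is for silicon carbide.

silicon carbide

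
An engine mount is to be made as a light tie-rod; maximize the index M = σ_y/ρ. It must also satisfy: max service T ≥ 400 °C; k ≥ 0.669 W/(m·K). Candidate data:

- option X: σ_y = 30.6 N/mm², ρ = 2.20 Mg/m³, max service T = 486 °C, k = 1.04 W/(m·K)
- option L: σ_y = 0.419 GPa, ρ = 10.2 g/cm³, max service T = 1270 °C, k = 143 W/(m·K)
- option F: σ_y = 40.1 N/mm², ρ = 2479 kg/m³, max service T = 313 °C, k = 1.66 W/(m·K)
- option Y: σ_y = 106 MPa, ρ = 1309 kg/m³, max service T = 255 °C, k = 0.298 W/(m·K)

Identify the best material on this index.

Screen on constraints: max service T ≥ 400 °C; k ≥ 0.669 W/(m·K). Survivors: option X, option L.
In SI units:
  option X: σ_y = 30.60 MPa, ρ = 2200 kg/m³
  option L: σ_y = 419.0 MPa, ρ = 10200 kg/m³
  option L: M = 41.1 kN·m/kg
  option X: M = 13.9 kN·m/kg
Option L has the largest M.

option L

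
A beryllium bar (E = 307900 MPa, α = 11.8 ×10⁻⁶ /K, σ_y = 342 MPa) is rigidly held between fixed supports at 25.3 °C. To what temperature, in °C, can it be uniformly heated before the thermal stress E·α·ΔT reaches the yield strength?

119 °C

E = 307900 MPa = 307.9 GPa.
E·α·ΔT = 342.0 MPa ⇒ ΔT = 342.0 / (307.9×10³ × 11.8×10⁻⁶) = 94.13 K.
T = 25.3 + 94.13 = 119.4 °C.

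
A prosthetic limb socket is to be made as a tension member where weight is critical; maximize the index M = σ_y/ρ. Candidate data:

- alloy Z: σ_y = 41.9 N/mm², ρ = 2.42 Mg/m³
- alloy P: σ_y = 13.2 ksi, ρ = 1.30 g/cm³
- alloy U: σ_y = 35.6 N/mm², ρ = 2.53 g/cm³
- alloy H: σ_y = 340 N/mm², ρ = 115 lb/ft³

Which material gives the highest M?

alloy H

In SI units:
  alloy Z: σ_y = 41.90 MPa, ρ = 2420 kg/m³
  alloy P: σ_y = 91.01 MPa, ρ = 1300 kg/m³
  alloy U: σ_y = 35.60 MPa, ρ = 2530 kg/m³
  alloy H: σ_y = 340.0 MPa, ρ = 1842 kg/m³
  alloy H: M = 185 kN·m/kg
  alloy P: M = 70.0 kN·m/kg
  alloy Z: M = 17.3 kN·m/kg
  alloy U: M = 14.1 kN·m/kg
The maximum is for alloy H.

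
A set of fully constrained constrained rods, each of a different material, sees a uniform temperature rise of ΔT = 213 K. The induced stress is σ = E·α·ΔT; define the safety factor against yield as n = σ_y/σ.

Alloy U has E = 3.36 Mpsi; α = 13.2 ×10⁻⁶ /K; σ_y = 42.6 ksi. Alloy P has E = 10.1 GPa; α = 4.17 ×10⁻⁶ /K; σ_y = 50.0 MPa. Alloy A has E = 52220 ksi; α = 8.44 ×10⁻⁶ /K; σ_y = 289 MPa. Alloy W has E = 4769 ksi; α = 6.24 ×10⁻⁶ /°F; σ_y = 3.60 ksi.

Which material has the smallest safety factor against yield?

With everything in SI (GPa, ×10⁻⁶/K, MPa):
  alloy U: E = 23.17, α = 13.2, σ_y = 293.7 → σ = 65.1 MPa, n = 4.51
  alloy P: E = 10.10, α = 4.17, σ_y = 50.00 → σ = 8.97 MPa, n = 5.57
  alloy A: E = 360.0, α = 8.44, σ_y = 289.0 → σ = 647 MPa, n = 0.446
  alloy W: E = 32.88, α = 11.2, σ_y = 24.82 → σ = 78.7 MPa, n = 0.316
The minimum is alloy W at n = 0.316.

alloy W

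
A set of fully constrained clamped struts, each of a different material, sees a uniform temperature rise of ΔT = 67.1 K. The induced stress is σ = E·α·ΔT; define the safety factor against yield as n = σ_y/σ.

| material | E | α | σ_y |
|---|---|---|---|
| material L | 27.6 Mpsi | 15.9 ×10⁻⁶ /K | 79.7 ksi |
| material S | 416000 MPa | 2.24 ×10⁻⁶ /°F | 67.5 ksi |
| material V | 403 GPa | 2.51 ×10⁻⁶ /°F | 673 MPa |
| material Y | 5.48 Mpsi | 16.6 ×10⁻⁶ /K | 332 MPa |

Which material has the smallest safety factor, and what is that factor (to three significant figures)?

In consistent units (E in GPa, α in ×10⁻⁶/K, σ_y in MPa):
  material L: E = 190.3, α = 15.9, σ_y = 549.5 → σ = 203 MPa, n = 2.71
  material S: E = 416.0, α = 4.03, σ_y = 465.4 → σ = 113 MPa, n = 4.14
  material V: E = 403.0, α = 4.52, σ_y = 673.0 → σ = 122 MPa, n = 5.51
  material Y: E = 37.78, α = 16.6, σ_y = 332.0 → σ = 42.1 MPa, n = 7.89
The minimum is material L at n = 2.71.

material L, n = 2.71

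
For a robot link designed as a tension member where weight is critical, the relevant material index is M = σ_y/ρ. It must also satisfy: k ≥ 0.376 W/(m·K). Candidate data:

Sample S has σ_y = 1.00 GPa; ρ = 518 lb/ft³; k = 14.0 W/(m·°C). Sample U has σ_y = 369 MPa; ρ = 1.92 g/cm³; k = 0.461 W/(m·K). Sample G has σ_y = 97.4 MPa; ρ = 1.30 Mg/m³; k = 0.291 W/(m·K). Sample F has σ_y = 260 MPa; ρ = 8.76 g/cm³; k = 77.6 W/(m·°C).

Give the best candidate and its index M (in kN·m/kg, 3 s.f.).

Screen on constraints: k ≥ 0.376 W/(m·K). Survivors: sample S, sample U, sample F.
Putting every candidate on a common basis:
  sample S: σ_y = 1000 MPa, ρ = 8298 kg/m³
  sample U: σ_y = 369.0 MPa, ρ = 1920 kg/m³
  sample F: σ_y = 260.0 MPa, ρ = 8760 kg/m³
  sample U: M = 192 kN·m/kg
  sample S: M = 121 kN·m/kg
  sample F: M = 29.7 kN·m/kg
Sample U ranks first.

sample U, M = 192 kN·m/kg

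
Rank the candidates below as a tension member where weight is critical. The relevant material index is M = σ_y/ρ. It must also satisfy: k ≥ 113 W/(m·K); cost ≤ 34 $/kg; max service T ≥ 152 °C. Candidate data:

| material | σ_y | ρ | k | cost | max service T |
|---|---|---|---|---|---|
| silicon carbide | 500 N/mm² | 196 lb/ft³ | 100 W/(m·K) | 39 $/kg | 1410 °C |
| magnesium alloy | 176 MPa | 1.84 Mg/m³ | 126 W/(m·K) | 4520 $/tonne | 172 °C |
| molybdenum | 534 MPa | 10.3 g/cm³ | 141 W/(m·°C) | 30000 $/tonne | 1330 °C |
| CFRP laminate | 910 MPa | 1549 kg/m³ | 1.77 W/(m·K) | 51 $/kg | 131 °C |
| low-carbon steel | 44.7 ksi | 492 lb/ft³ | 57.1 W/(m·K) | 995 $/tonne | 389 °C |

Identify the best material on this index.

Screen on constraints: k ≥ 113 W/(m·K); cost ≤ 34 $/kg; max service T ≥ 152 °C. Survivors: magnesium alloy, molybdenum.
Putting every candidate on a common basis:
  magnesium alloy: σ_y = 176.0 MPa, ρ = 1840 kg/m³
  molybdenum: σ_y = 534.0 MPa, ρ = 10300 kg/m³
  magnesium alloy: M = 95.7 kN·m/kg
  molybdenum: M = 51.8 kN·m/kg
Highest index: magnesium alloy.

magnesium alloy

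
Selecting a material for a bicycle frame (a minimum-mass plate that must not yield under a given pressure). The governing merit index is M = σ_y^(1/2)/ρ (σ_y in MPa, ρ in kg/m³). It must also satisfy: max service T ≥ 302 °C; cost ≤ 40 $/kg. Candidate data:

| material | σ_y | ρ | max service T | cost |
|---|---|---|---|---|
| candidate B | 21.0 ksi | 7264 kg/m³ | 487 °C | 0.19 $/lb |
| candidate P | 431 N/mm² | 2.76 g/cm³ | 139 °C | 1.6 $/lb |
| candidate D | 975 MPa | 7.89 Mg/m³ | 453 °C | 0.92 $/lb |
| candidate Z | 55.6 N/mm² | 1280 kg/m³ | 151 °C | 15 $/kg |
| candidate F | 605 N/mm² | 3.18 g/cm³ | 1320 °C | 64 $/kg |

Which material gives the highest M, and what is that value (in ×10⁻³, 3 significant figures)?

Screen on constraints: max service T ≥ 302 °C; cost ≤ 40 $/kg. Survivors: candidate B, candidate D.
Convert each candidate to consistent units, then evaluate M:
  candidate B: σ_y = 144.8 MPa, ρ = 7264 kg/m³
  candidate D: σ_y = 975.0 MPa, ρ = 7890 kg/m³
  candidate D: M = 3.96×10⁻³
  candidate B: M = 1.66×10⁻³
Candidate D ranks first.

candidate D, M = 3.96×10⁻³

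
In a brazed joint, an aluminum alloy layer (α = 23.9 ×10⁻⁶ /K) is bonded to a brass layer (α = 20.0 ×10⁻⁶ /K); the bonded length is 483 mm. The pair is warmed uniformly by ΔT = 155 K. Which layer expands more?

α(aluminum alloy) = 23.9×10⁻⁶/K vs α(brass) = 20.0×10⁻⁶/K.
Higher α expands more for the same ΔT: aluminum alloy.

aluminum alloy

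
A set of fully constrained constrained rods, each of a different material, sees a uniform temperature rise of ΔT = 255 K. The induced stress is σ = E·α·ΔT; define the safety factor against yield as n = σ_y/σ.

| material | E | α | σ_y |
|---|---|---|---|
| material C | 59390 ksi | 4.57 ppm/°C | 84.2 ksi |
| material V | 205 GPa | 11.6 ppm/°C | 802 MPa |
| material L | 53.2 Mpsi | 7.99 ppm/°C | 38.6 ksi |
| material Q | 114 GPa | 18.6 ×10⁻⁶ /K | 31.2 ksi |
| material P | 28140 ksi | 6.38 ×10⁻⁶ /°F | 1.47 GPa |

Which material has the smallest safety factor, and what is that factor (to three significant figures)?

Per material, after unit conversion:
  material C: E = 409.5, α = 4.57, σ_y = 580.5 → σ = 477 MPa, n = 1.22
  material V: E = 205.0, α = 11.6, σ_y = 802.0 → σ = 606 MPa, n = 1.32
  material L: E = 366.8, α = 7.99, σ_y = 266.1 → σ = 747 MPa, n = 0.356
  material Q: E = 114.0, α = 18.6, σ_y = 215.1 → σ = 541 MPa, n = 0.398
  material P: E = 194.0, α = 11.5, σ_y = 1470 → σ = 568 MPa, n = 2.59
Material L has the lowest safety factor, n = 0.356.

material L, n = 0.356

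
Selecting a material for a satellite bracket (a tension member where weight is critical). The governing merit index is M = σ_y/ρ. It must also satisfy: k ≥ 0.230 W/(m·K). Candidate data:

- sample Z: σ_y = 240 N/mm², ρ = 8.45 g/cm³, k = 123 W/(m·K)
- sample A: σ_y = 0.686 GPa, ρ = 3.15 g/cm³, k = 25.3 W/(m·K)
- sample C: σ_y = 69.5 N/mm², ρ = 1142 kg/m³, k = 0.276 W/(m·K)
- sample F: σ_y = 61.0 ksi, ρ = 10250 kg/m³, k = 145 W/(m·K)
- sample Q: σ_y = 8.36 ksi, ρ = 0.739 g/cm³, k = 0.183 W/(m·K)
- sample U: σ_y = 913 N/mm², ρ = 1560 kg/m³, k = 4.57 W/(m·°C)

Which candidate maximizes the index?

sample U

Screen on constraints: k ≥ 0.230 W/(m·K). Survivors: sample Z, sample A, sample C, sample F, sample U.
Convert each candidate to consistent units, then evaluate M:
  sample Z: σ_y = 240.0 MPa, ρ = 8450 kg/m³
  sample A: σ_y = 686.0 MPa, ρ = 3150 kg/m³
  sample C: σ_y = 69.50 MPa, ρ = 1142 kg/m³
  sample F: σ_y = 420.6 MPa, ρ = 10250 kg/m³
  sample U: σ_y = 913.0 MPa, ρ = 1560 kg/m³
  sample U: M = 585 kN·m/kg
  sample A: M = 218 kN·m/kg
  sample C: M = 60.9 kN·m/kg
  sample F: M = 41.0 kN·m/kg
  sample Z: M = 28.4 kN·m/kg
Highest index: sample U.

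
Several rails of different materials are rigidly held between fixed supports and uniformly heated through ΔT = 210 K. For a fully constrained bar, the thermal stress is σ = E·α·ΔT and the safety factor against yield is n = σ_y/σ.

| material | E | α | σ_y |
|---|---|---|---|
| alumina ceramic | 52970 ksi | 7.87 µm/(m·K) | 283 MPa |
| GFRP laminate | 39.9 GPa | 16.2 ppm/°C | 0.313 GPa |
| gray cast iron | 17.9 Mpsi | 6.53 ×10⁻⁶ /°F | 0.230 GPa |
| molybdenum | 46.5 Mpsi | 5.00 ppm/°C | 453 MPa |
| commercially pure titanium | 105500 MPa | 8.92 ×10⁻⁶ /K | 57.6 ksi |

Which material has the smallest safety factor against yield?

alumina ceramic

Per material, after unit conversion:
  alumina ceramic: E = 365.2, α = 7.87, σ_y = 283.0 → σ = 604 MPa, n = 0.469
  GFRP laminate: E = 39.90, α = 16.2, σ_y = 313.0 → σ = 136 MPa, n = 2.31
  gray cast iron: E = 123.4, α = 11.8, σ_y = 230.0 → σ = 305 MPa, n = 0.755
  molybdenum: E = 320.6, α = 5.00, σ_y = 453.0 → σ = 337 MPa, n = 1.35
  commercially pure titanium: E = 105.5, α = 8.92, σ_y = 397.1 → σ = 198 MPa, n = 2.01
Alumina ceramic has the lowest safety factor, n = 0.469.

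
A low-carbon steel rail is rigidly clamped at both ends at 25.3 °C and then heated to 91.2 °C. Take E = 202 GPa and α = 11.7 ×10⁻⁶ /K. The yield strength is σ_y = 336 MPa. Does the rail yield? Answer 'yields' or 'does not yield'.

does not yield

ΔT = 65.90 K. Constrained thermal stress σ = E·α·ΔT = 202.0×10³ MPa × 11.7×10⁻⁶ × 65.90 = 156 MPa (compressive).
Compare to σ_y = 336 MPa: σ < σ_y, so it does not yield.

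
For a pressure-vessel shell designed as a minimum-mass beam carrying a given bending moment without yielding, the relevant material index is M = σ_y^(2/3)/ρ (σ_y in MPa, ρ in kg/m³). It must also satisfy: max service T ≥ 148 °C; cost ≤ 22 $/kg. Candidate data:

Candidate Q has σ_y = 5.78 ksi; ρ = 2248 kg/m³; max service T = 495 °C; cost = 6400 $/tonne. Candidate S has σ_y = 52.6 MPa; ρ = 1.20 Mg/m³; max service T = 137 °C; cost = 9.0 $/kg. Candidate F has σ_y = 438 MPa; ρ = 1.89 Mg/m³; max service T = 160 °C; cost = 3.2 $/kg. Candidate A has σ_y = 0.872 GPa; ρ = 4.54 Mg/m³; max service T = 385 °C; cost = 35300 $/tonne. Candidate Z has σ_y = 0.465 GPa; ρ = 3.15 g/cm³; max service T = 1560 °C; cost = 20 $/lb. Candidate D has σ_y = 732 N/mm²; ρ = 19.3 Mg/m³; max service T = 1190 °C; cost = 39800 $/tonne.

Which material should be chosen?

candidate F

Screen on constraints: max service T ≥ 148 °C; cost ≤ 22 $/kg. Survivors: candidate Q, candidate F.
After converting to SI:
  candidate Q: σ_y = 39.85 MPa, ρ = 2248 kg/m³
  candidate F: σ_y = 438.0 MPa, ρ = 1890 kg/m³
  candidate F: M = 30.5×10⁻³
  candidate Q: M = 5.19×10⁻³
The maximum is for candidate F.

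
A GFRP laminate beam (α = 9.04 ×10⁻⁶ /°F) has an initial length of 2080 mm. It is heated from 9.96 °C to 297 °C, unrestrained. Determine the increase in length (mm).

9.72 mm

Convert α: 9.04×10⁻⁶/°F × (9/5) = 16.3×10⁻⁶/K.
ΔT = 297 − 9.96 = 287.0 K.
ΔL = α·L₀·ΔT = 16.3×10⁻⁶ × 2080 mm × 287.0 K = 9.72 mm.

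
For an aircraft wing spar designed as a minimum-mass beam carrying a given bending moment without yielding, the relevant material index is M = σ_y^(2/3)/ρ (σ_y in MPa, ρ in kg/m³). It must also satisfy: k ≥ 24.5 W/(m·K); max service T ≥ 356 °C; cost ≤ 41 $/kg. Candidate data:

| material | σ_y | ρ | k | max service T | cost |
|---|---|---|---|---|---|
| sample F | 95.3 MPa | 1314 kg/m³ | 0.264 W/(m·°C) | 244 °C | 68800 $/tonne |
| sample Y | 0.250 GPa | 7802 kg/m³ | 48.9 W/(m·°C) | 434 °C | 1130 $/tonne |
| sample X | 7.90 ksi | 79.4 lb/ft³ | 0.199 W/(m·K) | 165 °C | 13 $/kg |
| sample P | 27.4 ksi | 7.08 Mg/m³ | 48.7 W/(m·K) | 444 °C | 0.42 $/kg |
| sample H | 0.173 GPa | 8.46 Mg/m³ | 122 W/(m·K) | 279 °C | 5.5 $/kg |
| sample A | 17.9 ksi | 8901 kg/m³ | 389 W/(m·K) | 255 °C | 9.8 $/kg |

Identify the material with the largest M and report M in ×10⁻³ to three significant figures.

Screen on constraints: k ≥ 24.5 W/(m·K); max service T ≥ 356 °C; cost ≤ 41 $/kg. Survivors: sample Y, sample P.
Putting every candidate on a common basis:
  sample Y: σ_y = 250.0 MPa, ρ = 7802 kg/m³
  sample P: σ_y = 188.9 MPa, ρ = 7080 kg/m³
  sample Y: M = 5.09×10⁻³
  sample P: M = 4.65×10⁻³
Sample Y has the largest M.

sample Y, M = 5.09×10⁻³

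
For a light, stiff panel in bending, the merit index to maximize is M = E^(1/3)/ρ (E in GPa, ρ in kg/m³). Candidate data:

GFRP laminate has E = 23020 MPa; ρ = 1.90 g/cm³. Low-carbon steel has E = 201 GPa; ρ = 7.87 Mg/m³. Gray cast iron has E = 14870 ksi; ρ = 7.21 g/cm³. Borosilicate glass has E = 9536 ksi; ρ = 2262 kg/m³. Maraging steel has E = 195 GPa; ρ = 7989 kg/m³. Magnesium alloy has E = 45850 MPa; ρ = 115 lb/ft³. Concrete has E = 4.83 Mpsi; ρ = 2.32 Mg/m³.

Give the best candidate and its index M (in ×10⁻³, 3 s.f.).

magnesium alloy, M = 1.94×10⁻³

In SI units:
  GFRP laminate: E = 23.02 GPa, ρ = 1900 kg/m³
  low-carbon steel: E = 201.0 GPa, ρ = 7870 kg/m³
  gray cast iron: E = 102.5 GPa, ρ = 7210 kg/m³
  borosilicate glass: E = 65.75 GPa, ρ = 2262 kg/m³
  maraging steel: E = 195.0 GPa, ρ = 7989 kg/m³
  magnesium alloy: E = 45.85 GPa, ρ = 1842 kg/m³
  concrete: E = 33.30 GPa, ρ = 2320 kg/m³
  magnesium alloy: M = 1.94×10⁻³
  borosilicate glass: M = 1.78×10⁻³
  GFRP laminate: M = 1.50×10⁻³
  concrete: M = 1.39×10⁻³
  low-carbon steel: M = 0.744×10⁻³
  maraging steel: M = 0.726×10⁻³
  gray cast iron: M = 0.649×10⁻³
Highest index: magnesium alloy.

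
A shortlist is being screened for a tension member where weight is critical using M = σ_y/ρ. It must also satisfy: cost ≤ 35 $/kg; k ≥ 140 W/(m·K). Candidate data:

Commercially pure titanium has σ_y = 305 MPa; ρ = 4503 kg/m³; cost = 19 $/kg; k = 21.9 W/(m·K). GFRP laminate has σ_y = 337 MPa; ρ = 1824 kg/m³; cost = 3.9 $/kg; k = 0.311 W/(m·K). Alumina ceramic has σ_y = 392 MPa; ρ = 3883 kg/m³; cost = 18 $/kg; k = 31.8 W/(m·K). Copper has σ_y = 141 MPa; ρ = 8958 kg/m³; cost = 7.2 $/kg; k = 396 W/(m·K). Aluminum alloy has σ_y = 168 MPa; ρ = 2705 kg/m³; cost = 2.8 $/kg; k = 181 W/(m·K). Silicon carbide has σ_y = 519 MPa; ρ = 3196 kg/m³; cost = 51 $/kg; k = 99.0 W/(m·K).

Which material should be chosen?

Screen on constraints: cost ≤ 35 $/kg; k ≥ 140 W/(m·K). Survivors: copper, aluminum alloy.
Per-candidate index values:
  aluminum alloy: M = 62.1 kN·m/kg
  copper: M = 15.7 kN·m/kg
The maximum is for aluminum alloy.

aluminum alloy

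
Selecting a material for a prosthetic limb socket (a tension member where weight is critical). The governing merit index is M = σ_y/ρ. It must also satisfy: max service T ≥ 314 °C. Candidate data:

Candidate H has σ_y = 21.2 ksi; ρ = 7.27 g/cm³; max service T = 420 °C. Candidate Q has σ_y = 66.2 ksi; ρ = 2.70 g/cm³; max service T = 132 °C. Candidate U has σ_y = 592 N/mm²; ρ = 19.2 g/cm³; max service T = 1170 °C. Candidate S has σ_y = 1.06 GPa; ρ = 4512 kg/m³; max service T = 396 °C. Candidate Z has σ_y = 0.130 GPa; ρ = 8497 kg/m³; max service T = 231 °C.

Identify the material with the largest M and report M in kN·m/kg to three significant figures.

candidate S, M = 235 kN·m/kg

Screen on constraints: max service T ≥ 314 °C. Survivors: candidate H, candidate U, candidate S.
Normalizing units and computing the index:
  candidate H: σ_y = 146.2 MPa, ρ = 7270 kg/m³
  candidate U: σ_y = 592.0 MPa, ρ = 19200 kg/m³
  candidate S: σ_y = 1060 MPa, ρ = 4512 kg/m³
  candidate S: M = 235 kN·m/kg
  candidate U: M = 30.8 kN·m/kg
  candidate H: M = 20.1 kN·m/kg
The maximum is for candidate S.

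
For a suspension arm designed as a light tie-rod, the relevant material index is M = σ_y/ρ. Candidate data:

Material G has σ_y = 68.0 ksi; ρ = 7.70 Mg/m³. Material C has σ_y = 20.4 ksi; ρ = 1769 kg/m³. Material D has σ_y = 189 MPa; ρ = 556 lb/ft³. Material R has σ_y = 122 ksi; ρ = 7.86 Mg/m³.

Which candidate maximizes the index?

After converting to SI:
  material G: σ_y = 468.8 MPa, ρ = 7700 kg/m³
  material C: σ_y = 140.7 MPa, ρ = 1769 kg/m³
  material D: σ_y = 189.0 MPa, ρ = 8906 kg/m³
  material R: σ_y = 841.2 MPa, ρ = 7860 kg/m³
  material R: M = 107 kN·m/kg
  material C: M = 79.5 kN·m/kg
  material G: M = 60.9 kN·m/kg
  material D: M = 21.2 kN·m/kg
Material R has the largest M.

material R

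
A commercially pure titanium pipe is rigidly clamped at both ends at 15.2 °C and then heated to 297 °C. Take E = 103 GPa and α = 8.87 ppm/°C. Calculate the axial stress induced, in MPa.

257 MPa

ΔT = 281.8 K. Constrained thermal stress σ = E·α·ΔT = 103.0×10³ MPa × 8.87×10⁻⁶ × 281.8 = 257 MPa (compressive).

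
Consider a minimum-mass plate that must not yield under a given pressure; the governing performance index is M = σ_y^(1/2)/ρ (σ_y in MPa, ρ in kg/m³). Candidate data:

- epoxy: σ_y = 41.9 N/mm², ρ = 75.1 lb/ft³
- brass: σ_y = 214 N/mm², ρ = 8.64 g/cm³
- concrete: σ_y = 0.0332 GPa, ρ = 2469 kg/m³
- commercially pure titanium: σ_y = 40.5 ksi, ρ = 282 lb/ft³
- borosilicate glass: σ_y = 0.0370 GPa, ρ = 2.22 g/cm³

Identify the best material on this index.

epoxy

Normalizing units and computing the index:
  epoxy: σ_y = 41.90 MPa, ρ = 1203 kg/m³
  brass: σ_y = 214.0 MPa, ρ = 8640 kg/m³
  concrete: σ_y = 33.20 MPa, ρ = 2469 kg/m³
  commercially pure titanium: σ_y = 279.2 MPa, ρ = 4517 kg/m³
  borosilicate glass: σ_y = 37.00 MPa, ρ = 2220 kg/m³
  epoxy: M = 5.38×10⁻³
  commercially pure titanium: M = 3.70×10⁻³
  borosilicate glass: M = 2.74×10⁻³
  concrete: M = 2.33×10⁻³
  brass: M = 1.69×10⁻³
Epoxy has the largest M.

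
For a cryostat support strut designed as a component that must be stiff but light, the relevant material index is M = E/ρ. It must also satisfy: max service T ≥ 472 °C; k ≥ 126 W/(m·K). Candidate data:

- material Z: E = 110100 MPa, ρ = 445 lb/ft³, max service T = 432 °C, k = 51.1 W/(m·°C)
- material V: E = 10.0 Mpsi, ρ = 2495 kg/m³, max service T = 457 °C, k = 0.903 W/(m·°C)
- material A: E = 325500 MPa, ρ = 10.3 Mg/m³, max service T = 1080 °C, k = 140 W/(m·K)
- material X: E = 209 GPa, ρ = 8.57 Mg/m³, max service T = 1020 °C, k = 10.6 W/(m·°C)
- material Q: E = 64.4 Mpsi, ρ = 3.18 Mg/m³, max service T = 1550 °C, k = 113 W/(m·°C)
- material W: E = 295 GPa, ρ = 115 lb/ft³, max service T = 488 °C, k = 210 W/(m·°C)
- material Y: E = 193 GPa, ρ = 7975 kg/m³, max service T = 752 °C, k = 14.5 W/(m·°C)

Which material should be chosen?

Screen on constraints: max service T ≥ 472 °C; k ≥ 126 W/(m·K). Survivors: material A, material W.
Convert each candidate to consistent units, then evaluate M:
  material A: E = 325.5 GPa, ρ = 10300 kg/m³
  material W: E = 295.0 GPa, ρ = 1842 kg/m³
  material W: M = 160 MN·m/kg
  material A: M = 31.6 MN·m/kg
The maximum is for material W.

material W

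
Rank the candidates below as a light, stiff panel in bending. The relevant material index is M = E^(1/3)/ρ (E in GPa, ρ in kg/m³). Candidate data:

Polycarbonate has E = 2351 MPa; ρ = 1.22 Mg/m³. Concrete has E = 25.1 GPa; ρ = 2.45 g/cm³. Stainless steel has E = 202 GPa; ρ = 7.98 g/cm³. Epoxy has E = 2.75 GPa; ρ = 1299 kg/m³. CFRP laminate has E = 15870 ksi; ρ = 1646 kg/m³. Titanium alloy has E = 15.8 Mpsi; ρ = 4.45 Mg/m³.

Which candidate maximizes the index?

CFRP laminate

Normalizing units and computing the index:
  polycarbonate: E = 2.351 GPa, ρ = 1220 kg/m³
  concrete: E = 25.10 GPa, ρ = 2450 kg/m³
  stainless steel: E = 202.0 GPa, ρ = 7980 kg/m³
  epoxy: E = 2.750 GPa, ρ = 1299 kg/m³
  CFRP laminate: E = 109.4 GPa, ρ = 1646 kg/m³
  titanium alloy: E = 108.9 GPa, ρ = 4450 kg/m³
  CFRP laminate: M = 2.91×10⁻³
  concrete: M = 1.20×10⁻³
  polycarbonate: M = 1.09×10⁻³
  epoxy: M = 1.08×10⁻³
  titanium alloy: M = 1.07×10⁻³
  stainless steel: M = 0.735×10⁻³
The maximum is for CFRP laminate.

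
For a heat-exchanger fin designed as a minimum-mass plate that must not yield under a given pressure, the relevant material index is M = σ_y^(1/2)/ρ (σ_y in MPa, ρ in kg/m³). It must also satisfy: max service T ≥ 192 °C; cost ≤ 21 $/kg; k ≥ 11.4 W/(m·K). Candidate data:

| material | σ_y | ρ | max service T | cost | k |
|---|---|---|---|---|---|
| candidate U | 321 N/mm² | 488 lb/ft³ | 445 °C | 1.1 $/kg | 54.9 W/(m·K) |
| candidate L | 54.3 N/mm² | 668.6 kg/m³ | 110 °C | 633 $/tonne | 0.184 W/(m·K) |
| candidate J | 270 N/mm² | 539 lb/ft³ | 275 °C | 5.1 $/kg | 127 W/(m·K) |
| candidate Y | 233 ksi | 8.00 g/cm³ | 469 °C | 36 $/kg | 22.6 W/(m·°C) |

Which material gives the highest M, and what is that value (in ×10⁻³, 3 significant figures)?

candidate U, M = 2.29×10⁻³

Screen on constraints: max service T ≥ 192 °C; cost ≤ 21 $/kg; k ≥ 11.4 W/(m·K). Survivors: candidate U, candidate J.
Convert each candidate to consistent units, then evaluate M:
  candidate U: σ_y = 321.0 MPa, ρ = 7817 kg/m³
  candidate J: σ_y = 270.0 MPa, ρ = 8634 kg/m³
  candidate U: M = 2.29×10⁻³
  candidate J: M = 1.90×10⁻³
The maximum is for candidate U.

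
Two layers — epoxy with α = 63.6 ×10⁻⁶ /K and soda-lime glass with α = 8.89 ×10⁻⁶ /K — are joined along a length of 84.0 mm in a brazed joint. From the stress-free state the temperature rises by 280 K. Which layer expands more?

α(epoxy) = 63.6×10⁻⁶/K vs α(soda-lime glass) = 8.89×10⁻⁶/K.
Higher α expands more for the same ΔT: epoxy.

epoxy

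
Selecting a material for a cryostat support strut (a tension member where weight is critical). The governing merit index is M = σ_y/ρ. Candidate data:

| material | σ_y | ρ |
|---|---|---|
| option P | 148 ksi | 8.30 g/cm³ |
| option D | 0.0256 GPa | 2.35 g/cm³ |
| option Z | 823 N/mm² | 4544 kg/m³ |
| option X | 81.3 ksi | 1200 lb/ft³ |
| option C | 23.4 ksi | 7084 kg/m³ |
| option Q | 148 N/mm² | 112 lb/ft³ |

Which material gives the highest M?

Putting every candidate on a common basis:
  option P: σ_y = 1020 MPa, ρ = 8300 kg/m³
  option D: σ_y = 25.60 MPa, ρ = 2350 kg/m³
  option Z: σ_y = 823.0 MPa, ρ = 4544 kg/m³
  option X: σ_y = 560.5 MPa, ρ = 19220 kg/m³
  option C: σ_y = 161.3 MPa, ρ = 7084 kg/m³
  option Q: σ_y = 148.0 MPa, ρ = 1794 kg/m³
  option Z: M = 181 kN·m/kg
  option P: M = 123 kN·m/kg
  option Q: M = 82.5 kN·m/kg
  option X: M = 29.2 kN·m/kg
  option C: M = 22.8 kN·m/kg
  option D: M = 10.9 kN·m/kg
The maximum is for option Z.

option Z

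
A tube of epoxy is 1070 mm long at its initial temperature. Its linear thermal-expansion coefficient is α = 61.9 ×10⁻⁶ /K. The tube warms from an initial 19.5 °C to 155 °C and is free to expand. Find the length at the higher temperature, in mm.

1079.0 mm

ΔT = 155 − 19.5 = 135.5 K.
ΔL = α·L₀·ΔT = 61.9×10⁻⁶ × 1070 mm × 135.5 K = 8.97 mm.
L = L₀ + ΔL = 1070 + 8.97 = 1079.0 mm.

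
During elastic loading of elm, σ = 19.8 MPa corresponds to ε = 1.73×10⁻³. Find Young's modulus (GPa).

11.4 GPa

E = σ/ε = 19.8 MPa / 1.73×10⁻³ = 11450 MPa = 11.4 GPa.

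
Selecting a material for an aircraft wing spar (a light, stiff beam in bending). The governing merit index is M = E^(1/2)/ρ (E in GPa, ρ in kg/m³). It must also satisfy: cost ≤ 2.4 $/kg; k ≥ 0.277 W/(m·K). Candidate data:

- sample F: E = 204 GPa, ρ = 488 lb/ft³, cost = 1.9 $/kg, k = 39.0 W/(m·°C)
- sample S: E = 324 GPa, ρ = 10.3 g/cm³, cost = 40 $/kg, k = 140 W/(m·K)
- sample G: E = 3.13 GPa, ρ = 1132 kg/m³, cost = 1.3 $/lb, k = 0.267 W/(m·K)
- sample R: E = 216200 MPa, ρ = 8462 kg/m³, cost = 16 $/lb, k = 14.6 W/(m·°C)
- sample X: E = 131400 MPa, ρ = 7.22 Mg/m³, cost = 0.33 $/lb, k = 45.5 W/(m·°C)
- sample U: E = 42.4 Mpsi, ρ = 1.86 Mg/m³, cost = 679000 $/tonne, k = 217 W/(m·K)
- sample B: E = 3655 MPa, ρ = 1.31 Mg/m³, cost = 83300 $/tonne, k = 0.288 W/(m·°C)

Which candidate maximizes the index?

Screen on constraints: cost ≤ 2.4 $/kg; k ≥ 0.277 W/(m·K). Survivors: sample F, sample X.
After converting to SI:
  sample F: E = 204.0 GPa, ρ = 7817 kg/m³
  sample X: E = 131.4 GPa, ρ = 7220 kg/m³
  sample F: M = 1.83×10⁻³
  sample X: M = 1.59×10⁻³
The maximum is for sample F.

sample F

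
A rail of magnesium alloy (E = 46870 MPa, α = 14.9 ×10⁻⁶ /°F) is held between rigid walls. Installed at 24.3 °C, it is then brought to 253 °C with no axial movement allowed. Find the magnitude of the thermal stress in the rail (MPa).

E = 46870 MPa = 46.87 GPa.
α = 14.9×10⁻⁶/°F × 9/5 = 26.8×10⁻⁶/K.
ΔT = 228.7 K. Constrained thermal stress σ = E·α·ΔT = 46.87×10³ MPa × 26.8×10⁻⁶ × 228.7 = 287 MPa (compressive).

287 MPa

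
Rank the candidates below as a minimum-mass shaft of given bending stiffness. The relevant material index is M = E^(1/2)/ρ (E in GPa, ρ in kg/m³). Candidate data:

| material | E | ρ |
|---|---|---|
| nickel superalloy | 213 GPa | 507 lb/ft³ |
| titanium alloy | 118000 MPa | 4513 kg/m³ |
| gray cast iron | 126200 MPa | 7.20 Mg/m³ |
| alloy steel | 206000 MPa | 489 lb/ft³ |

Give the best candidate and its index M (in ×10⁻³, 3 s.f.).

Putting every candidate on a common basis:
  nickel superalloy: E = 213.0 GPa, ρ = 8121 kg/m³
  titanium alloy: E = 118.0 GPa, ρ = 4513 kg/m³
  gray cast iron: E = 126.2 GPa, ρ = 7200 kg/m³
  alloy steel: E = 206.0 GPa, ρ = 7833 kg/m³
  titanium alloy: M = 2.41×10⁻³
  alloy steel: M = 1.83×10⁻³
  nickel superalloy: M = 1.80×10⁻³
  gray cast iron: M = 1.56×10⁻³
Titanium alloy ranks first.

titanium alloy, M = 2.41×10⁻³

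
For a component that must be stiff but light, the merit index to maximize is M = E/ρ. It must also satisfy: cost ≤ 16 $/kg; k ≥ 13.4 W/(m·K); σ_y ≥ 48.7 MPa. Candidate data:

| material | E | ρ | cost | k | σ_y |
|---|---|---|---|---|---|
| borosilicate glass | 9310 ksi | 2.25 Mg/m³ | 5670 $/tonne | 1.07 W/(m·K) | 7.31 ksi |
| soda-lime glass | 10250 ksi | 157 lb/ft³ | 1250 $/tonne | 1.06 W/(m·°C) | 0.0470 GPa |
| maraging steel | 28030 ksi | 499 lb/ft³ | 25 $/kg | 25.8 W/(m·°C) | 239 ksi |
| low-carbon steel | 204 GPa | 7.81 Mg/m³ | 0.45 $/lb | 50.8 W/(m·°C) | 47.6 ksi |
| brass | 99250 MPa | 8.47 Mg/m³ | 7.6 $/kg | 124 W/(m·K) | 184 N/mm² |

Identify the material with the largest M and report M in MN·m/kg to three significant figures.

low-carbon steel, M = 26.1 MN·m/kg

Screen on constraints: cost ≤ 16 $/kg; k ≥ 13.4 W/(m·K); σ_y ≥ 48.7 MPa. Survivors: low-carbon steel, brass.
Normalizing units and computing the index:
  low-carbon steel: E = 204.0 GPa, ρ = 7810 kg/m³
  brass: E = 99.25 GPa, ρ = 8470 kg/m³
  low-carbon steel: M = 26.1 MN·m/kg
  brass: M = 11.7 MN·m/kg
Highest index: low-carbon steel.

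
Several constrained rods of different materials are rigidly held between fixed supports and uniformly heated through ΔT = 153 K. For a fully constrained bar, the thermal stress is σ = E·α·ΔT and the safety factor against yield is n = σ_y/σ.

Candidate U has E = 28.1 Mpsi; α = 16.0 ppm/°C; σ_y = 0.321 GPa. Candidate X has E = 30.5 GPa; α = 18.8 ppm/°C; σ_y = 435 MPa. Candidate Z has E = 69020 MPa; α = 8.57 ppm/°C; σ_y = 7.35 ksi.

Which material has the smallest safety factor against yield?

candidate Z

With everything in SI (GPa, ×10⁻⁶/K, MPa):
  candidate U: E = 193.7, α = 16.0, σ_y = 321.0 → σ = 474 MPa, n = 0.677
  candidate X: E = 30.50, α = 18.8, σ_y = 435.0 → σ = 87.7 MPa, n = 4.96
  candidate Z: E = 69.02, α = 8.57, σ_y = 50.68 → σ = 90.5 MPa, n = 0.560
The minimum is candidate Z at n = 0.560.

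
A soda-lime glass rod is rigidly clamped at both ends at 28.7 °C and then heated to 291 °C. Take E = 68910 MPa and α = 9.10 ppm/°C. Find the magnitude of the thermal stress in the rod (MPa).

164 MPa

E = 68910 MPa = 68.91 GPa.
ΔT = 262.3 K. Constrained thermal stress σ = E·α·ΔT = 68.91×10³ MPa × 9.10×10⁻⁶ × 262.3 = 164 MPa (compressive).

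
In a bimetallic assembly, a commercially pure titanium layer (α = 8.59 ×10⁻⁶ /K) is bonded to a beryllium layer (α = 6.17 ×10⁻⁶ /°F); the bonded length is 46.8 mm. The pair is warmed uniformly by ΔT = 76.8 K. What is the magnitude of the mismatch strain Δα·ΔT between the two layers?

1.93×10⁻⁴

beryllium: α = 6.17×10⁻⁶/°F × 9/5 = 11.1×10⁻⁶/K.
Δα = |8.59 − 11.1|×10⁻⁶/K = 2.52×10⁻⁶/K.
Mismatch strain = Δα·ΔT = 2.52×10⁻⁶ × 76.8 = 1.93×10⁻⁴.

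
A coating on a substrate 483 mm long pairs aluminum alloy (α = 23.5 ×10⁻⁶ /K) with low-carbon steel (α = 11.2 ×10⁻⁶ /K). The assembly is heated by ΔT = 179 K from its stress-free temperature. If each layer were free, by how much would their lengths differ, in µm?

1060 µm

Δα = |23.5 − 11.2|×10⁻⁶/K = 12.3×10⁻⁶/K.
ΔL_mismatch = Δα·L·ΔT = 12.3×10⁻⁶ × 483.0 mm × 179.0 K = 1060 µm.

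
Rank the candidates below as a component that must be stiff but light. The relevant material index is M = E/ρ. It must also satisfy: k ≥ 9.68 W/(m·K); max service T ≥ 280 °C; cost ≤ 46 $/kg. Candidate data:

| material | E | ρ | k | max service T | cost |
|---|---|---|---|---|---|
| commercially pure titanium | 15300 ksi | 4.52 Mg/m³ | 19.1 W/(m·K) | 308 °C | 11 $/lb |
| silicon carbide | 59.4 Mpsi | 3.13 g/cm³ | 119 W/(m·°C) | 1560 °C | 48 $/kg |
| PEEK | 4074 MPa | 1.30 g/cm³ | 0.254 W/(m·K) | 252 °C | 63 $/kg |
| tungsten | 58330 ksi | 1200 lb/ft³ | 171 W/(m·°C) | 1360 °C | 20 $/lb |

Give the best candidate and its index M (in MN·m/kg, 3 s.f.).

Screen on constraints: k ≥ 9.68 W/(m·K); max service T ≥ 280 °C; cost ≤ 46 $/kg. Survivors: commercially pure titanium, tungsten.
Convert each candidate to consistent units, then evaluate M:
  commercially pure titanium: E = 105.5 GPa, ρ = 4520 kg/m³
  tungsten: E = 402.2 GPa, ρ = 19220 kg/m³
  commercially pure titanium: M = 23.3 MN·m/kg
  tungsten: M = 20.9 MN·m/kg
Commercially pure titanium has the largest M.

commercially pure titanium, M = 23.3 MN·m/kg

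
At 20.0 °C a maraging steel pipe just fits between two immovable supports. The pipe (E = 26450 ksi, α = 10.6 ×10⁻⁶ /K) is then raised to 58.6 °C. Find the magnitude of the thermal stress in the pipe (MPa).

E = 26450 ksi = 182.4 GPa.
ΔT = 38.60 K. Constrained thermal stress σ = E·α·ΔT = 182.4×10³ MPa × 10.6×10⁻⁶ × 38.60 = 74.6 MPa (compressive).

74.6 MPa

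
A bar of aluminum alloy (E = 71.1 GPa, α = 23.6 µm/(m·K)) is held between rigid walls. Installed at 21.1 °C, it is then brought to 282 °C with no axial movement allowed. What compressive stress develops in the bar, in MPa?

ΔT = 260.9 K. Constrained thermal stress σ = E·α·ΔT = 71.10×10³ MPa × 23.6×10⁻⁶ × 260.9 = 438 MPa (compressive).

438 MPa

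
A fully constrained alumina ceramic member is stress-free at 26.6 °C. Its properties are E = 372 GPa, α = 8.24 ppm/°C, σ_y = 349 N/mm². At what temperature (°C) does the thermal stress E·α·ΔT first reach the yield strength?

σ_y = 349 N/mm² = 349.0 MPa.
E·α·ΔT = 349.0 MPa ⇒ ΔT = 349.0 / (372.0×10³ × 8.24×10⁻⁶) = 113.9 K.
T = 26.6 + 113.9 = 140.5 °C.

140 °C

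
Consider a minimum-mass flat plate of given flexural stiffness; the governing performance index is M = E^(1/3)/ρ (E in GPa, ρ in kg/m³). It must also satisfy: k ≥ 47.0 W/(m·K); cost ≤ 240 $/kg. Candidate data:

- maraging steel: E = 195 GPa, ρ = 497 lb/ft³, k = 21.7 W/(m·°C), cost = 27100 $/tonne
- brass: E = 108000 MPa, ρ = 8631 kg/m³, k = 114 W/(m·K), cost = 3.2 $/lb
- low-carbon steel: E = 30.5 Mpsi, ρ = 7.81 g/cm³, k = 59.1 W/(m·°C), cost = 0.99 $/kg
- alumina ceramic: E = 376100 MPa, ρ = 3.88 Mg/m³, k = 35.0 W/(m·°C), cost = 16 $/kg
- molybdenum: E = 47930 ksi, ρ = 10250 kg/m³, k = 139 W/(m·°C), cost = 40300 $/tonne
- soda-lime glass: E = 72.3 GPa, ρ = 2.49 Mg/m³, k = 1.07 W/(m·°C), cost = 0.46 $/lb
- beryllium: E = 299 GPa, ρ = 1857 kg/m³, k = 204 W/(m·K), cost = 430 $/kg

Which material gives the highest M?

low-carbon steel

Screen on constraints: k ≥ 47.0 W/(m·K); cost ≤ 240 $/kg. Survivors: brass, low-carbon steel, molybdenum.
Putting every candidate on a common basis:
  brass: E = 108.0 GPa, ρ = 8631 kg/m³
  low-carbon steel: E = 210.3 GPa, ρ = 7810 kg/m³
  molybdenum: E = 330.5 GPa, ρ = 10250 kg/m³
  low-carbon steel: M = 0.761×10⁻³
  molybdenum: M = 0.675×10⁻³
  brass: M = 0.552×10⁻³
The maximum is for low-carbon steel.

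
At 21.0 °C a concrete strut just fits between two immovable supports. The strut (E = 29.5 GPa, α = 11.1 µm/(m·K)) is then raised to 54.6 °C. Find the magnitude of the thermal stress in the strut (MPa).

11.0 MPa

ΔT = 33.60 K. Constrained thermal stress σ = E·α·ΔT = 29.50×10³ MPa × 11.1×10⁻⁶ × 33.60 = 11.0 MPa (compressive).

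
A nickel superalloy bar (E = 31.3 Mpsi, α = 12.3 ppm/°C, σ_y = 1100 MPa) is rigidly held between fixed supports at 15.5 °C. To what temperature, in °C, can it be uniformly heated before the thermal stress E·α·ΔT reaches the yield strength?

E = 31.3 Mpsi = 215.8 GPa.
E·α·ΔT = 1100 MPa ⇒ ΔT = 1100 / (215.8×10³ × 12.3×10⁻⁶) = 414.4 K.
T = 15.5 + 414.4 = 429.9 °C.

430 °C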